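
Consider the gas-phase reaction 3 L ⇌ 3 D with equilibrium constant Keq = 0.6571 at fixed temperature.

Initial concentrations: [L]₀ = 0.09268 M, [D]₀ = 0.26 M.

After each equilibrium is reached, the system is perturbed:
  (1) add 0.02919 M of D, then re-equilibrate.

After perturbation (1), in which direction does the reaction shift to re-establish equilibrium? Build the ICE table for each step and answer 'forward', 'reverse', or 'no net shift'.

Q₀ = 22.08 vs Keq = 0.6571 ⇒ Q>K, reverse
Step 1:
                  L         D
  I         0.09268      0.26
  C         0.09598  -0.09598
  E          0.1887     0.164
  solve Keq expr → x = -0.03199; check Q = 0.6571
Then add 0.02919 M of D.
Step 2:
                  L         D
  I          0.1887    0.1932
  C         0.01561  -0.01561
  E          0.2043    0.1776
  solve Keq expr → x = -0.005205; check Q = 0.6571

Direction: reverse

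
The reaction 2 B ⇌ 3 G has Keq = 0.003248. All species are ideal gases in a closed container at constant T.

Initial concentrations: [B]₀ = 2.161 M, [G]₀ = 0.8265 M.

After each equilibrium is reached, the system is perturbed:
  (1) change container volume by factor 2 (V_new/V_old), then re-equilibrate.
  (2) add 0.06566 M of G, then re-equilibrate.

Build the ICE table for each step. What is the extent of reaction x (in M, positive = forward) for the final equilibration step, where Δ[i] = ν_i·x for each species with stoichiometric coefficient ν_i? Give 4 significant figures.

Q₀ = 0.1209 vs Keq = 0.003248 ⇒ Q>K, reverse
Step 1:
                  B         G
  I           2.161    0.8265
  C          0.3677   -0.5516
  E           2.529    0.2749
  solve Keq expr → x = -0.1839; check Q = 0.003248
Then change container volume by factor 2 (V_new/V_old).
Step 2:
                  B         G
  I           1.264    0.1374
  C        -0.02245   0.03367
  E           1.242    0.1711
  solve Keq expr → x = 0.01122; check Q = 0.003248
Then add 0.06566 M of G.
Step 3:
                  B         G
  I           1.242    0.2368
  C         0.04126  -0.06189
  E           1.283    0.1749
  solve Keq expr → x = -0.02063; check Q = 0.003248

x = -0.02063 M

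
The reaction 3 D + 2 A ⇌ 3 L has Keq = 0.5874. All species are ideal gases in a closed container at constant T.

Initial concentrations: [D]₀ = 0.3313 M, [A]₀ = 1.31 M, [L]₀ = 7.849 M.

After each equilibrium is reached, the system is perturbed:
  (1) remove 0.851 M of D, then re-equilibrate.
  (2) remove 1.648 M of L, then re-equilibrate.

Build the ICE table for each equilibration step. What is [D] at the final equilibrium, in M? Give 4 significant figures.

Q₀ = 7749 vs Keq = 0.5874 ⇒ Q>K, reverse
Step 1:
                   D          A          L
  init        0.3313       1.31      7.849
  Δ            2.627      1.751     -2.627
  eq           2.958      3.061      5.222
  solve Keq expr → x = -0.8755; check Q = 0.5874
Then remove 0.851 M of D.
Step 2:
                   D          A          L
  init         2.107      3.061      5.222
  Δ           0.4408     0.2939    -0.4408
  eq           2.548      3.355      4.782
  solve Keq expr → x = -0.1469; check Q = 0.5874
Then remove 1.648 M of L.
Step 3:
                   D          A          L
  init         2.548      3.355      3.134
  Δ          -0.4849    -0.3233     0.4849
  eq           2.063      3.032      3.619
  solve Keq expr → x = 0.1616; check Q = 0.5874

[D]_eq = 2.063 M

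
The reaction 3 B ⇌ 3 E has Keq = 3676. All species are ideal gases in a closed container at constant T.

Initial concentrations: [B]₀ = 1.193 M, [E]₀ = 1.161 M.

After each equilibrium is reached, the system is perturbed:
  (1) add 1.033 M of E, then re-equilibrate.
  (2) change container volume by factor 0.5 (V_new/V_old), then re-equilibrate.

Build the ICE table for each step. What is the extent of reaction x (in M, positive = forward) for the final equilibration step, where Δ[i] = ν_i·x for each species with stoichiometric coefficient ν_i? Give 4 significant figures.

Q₀ = 0.9217 vs Keq = 3676 ⇒ Q<K, forward
Step 1:
                    B           E
  Initial       1.193       1.161
  Change        -1.05        1.05
  Equil        0.1432       2.211
  solve Keq expr → x = 0.3499; check Q = 3676
Then add 1.033 M of E.
Step 2:
                    B           E
  Initial      0.1432       3.244
  Change      0.06286    -0.06286
  Equil        0.2061       3.181
  solve Keq expr → x = -0.02095; check Q = 3676
Then change container volume by factor 0.5 (V_new/V_old).
Step 3:
                    B           E
  Initial      0.4122       6.362
  Change            0           0
  Equil        0.4122       6.362
  solve Keq expr → x = 0; check Q = 3676

x = 0 M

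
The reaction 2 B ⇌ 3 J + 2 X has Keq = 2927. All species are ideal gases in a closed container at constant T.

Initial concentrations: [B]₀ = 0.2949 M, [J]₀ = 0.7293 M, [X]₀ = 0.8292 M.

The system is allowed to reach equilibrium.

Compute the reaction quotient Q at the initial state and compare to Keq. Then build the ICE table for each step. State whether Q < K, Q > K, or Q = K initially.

Q₀ = 3.067 vs Keq = 2927 ⇒ Q<K, forward
Step 1:
                   B          J          X
  I           0.2949     0.7293     0.8292
  C          -0.2703     0.4055     0.2703
  E          0.02457      1.135        1.1
  solve Keq expr → x = 0.1352; check Q = 2927

Q₀ = 3.067; Q < K (proceeds forward)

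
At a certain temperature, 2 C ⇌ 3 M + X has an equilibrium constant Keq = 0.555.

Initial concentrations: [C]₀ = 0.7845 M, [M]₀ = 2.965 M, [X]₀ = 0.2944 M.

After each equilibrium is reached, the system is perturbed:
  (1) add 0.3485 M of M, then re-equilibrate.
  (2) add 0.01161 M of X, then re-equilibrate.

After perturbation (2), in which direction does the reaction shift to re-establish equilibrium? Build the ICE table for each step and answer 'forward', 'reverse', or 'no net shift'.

Direction: reverse

Q₀ = 12.47 vs Keq = 0.555 ⇒ Q>K, reverse
Step 1:
                  C         M         X
  init       0.7845     2.965    0.2944
  Δ          0.4486   -0.6729   -0.2243
  eq          1.233     2.292   0.07009
  solve Keq expr → x = -0.2243; check Q = 0.555
Then add 0.3485 M of M.
Step 2:
                  C         M         X
  init        1.233     2.641   0.07009
  Δ         0.03664  -0.05496  -0.01832
  eq           1.27     2.586   0.05177
  solve Keq expr → x = -0.01832; check Q = 0.555
Then add 0.01161 M of X.
Step 3:
                  C         M         X
  init         1.27     2.586   0.06338
  Δ         0.01716  -0.02574 -0.008581
  eq          1.287      2.56    0.0548
  solve Keq expr → x = -0.008581; check Q = 0.555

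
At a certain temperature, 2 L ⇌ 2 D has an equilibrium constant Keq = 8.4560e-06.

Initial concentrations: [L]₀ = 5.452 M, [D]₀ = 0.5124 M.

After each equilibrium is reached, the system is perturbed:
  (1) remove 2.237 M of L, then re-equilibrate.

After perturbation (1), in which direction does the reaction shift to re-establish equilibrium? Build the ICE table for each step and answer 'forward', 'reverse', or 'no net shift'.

Direction: reverse

Q₀ = 0.008833 vs Keq = 8.4560e-06 ⇒ Q>K, reverse
Step 1:
                    L           D
  I             5.452      0.5124
  C            0.4951     -0.4951
  E             5.947     0.01729
  solve Keq expr → x = -0.2476; check Q = 8.4560e-06
Then remove 2.237 M of L.
Step 2:
                    L           D
  I              3.71     0.01729
  C          0.006486   -0.006486
  E             3.717     0.01081
  solve Keq expr → x = -0.003243; check Q = 8.4560e-06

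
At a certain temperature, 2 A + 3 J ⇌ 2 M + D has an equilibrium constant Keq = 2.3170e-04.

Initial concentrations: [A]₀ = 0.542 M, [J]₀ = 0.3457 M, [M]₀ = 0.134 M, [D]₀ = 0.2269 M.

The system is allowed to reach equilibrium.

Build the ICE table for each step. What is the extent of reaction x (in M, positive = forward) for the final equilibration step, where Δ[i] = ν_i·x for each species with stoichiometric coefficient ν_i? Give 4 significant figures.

x = -0.06215 M

Q₀ = 0.3357 vs Keq = 2.3170e-04 ⇒ Q>K, reverse
Step 1:
                    A           J           M           D
  init          0.542      0.3457       0.134      0.2269
  Δ            0.1243      0.1865     -0.1243    -0.06215
  eq           0.6663      0.5322      0.0097      0.1647
  solve Keq expr → x = -0.06215; check Q = 2.3170e-04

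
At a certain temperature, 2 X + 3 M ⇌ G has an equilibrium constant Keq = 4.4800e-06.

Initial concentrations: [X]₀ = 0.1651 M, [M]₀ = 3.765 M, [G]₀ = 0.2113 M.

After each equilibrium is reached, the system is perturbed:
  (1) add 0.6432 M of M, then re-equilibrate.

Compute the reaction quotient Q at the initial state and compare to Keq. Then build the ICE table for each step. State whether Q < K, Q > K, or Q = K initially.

Q₀ = 0.1452; Q > K (proceeds reverse)

Q₀ = 0.1452 vs Keq = 4.4800e-06 ⇒ Q>K, reverse
Step 1:
                   X          M          G
  init        0.1651      3.765     0.2113
  Δ           0.4223     0.6335    -0.2112
  eq          0.5874      4.399 1.3156e-04
  solve Keq expr → x = -0.2112; check Q = 4.4800e-06
Then add 0.6432 M of M.
Step 2:
                   X          M          G
  init        0.5874      5.042 1.3156e-04
  Δ       -1.3290e-04 -1.9935e-04 6.6451e-05
  eq          0.5873      5.042 1.9801e-04
  solve Keq expr → x = 6.6451e-05; check Q = 4.4800e-06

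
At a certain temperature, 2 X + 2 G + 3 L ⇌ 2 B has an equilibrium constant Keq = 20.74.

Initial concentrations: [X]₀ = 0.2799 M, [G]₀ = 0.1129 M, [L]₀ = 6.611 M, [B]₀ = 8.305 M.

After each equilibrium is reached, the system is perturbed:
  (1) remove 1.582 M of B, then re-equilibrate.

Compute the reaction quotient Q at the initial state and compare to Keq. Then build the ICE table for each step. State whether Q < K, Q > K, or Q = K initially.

Q₀ = 239 vs Keq = 20.74 ⇒ Q>K, reverse
Step 1:
                  X         G         L         B
  I          0.2799    0.1129     6.611     8.305
  C          0.1322    0.1322    0.1983   -0.1322
  E          0.4121    0.2451     6.809     8.173
  solve Keq expr → x = -0.06609; check Q = 20.74
Then remove 1.582 M of B.
Step 2:
                  X         G         L         B
  I          0.4121    0.2451     6.809     6.591
  C        -0.02929  -0.02929  -0.04393   0.02929
  E          0.3828    0.2158     6.765      6.62
  solve Keq expr → x = 0.01464; check Q = 20.74

Q₀ = 239; Q > K (proceeds reverse)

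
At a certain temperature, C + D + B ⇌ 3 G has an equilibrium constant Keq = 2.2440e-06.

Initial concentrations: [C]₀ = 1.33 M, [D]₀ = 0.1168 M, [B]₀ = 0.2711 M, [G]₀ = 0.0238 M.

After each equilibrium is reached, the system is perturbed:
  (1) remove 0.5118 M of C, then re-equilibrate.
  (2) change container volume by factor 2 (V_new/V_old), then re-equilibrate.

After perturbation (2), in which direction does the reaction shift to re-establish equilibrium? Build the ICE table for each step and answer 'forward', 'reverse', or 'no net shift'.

Q₀ = 3.2012e-04 vs Keq = 2.2440e-06 ⇒ Q>K, reverse
Step 1:
                  C         D         B         G
  Initial      1.33    0.1168    0.2711    0.0238
  Change   0.006373  0.006373  0.006373  -0.01912
  Equil       1.336    0.1232    0.2775   0.00468
  solve Keq expr → x = -0.006373; check Q = 2.2440e-06
Then remove 0.5118 M of C.
Step 2:
                  C         D         B         G
  Initial    0.8246    0.1232    0.2775   0.00468
  Change  2.3059e-04 2.3059e-04 2.3059e-04 -6.9177e-04
  Equil      0.8248    0.1234    0.2777  0.003988
  solve Keq expr → x = -2.3059e-04; check Q = 2.2440e-06
Then change container volume by factor 2 (V_new/V_old).
Step 3:
                  C         D         B         G
  Initial    0.4124    0.0617    0.1389  0.001994
  Change          0         0         0         0
  Equil      0.4124    0.0617    0.1389  0.001994
  solve Keq expr → x = 0; check Q = 2.2440e-06

Direction: no net shift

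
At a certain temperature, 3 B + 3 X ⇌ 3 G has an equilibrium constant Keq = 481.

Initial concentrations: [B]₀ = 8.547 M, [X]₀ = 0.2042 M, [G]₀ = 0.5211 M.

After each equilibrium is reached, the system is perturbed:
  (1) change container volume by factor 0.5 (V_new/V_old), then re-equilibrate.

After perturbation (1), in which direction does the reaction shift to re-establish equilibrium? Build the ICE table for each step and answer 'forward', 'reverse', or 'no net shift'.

Q₀ = 0.02662 vs Keq = 481 ⇒ Q<K, forward
Step 1:
                  B         X         G
  Initial     8.547    0.2042    0.5211
  Change    -0.1933   -0.1933    0.1933
  Equil       8.354   0.01091    0.7144
  solve Keq expr → x = 0.06443; check Q = 481
Then change container volume by factor 0.5 (V_new/V_old).
Step 2:
                  B         X         G
  Initial     16.71   0.02183     1.429
  Change   -0.01082  -0.01082   0.01082
  Equil        16.7     0.011      1.44
  solve Keq expr → x = 0.003608; check Q = 481

Direction: forward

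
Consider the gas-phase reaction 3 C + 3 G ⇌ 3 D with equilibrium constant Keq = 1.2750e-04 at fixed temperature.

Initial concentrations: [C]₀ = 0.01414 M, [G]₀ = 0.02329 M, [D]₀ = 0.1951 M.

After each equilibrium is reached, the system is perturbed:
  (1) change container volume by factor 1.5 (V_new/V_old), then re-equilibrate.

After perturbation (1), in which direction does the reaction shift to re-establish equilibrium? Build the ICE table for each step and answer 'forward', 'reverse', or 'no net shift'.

Q₀ = 2.0793e+08 vs Keq = 1.2750e-04 ⇒ Q>K, reverse
Step 1:
                   C          G          D
  Initial    0.01414    0.02329     0.1951
  Change      0.1928     0.1928    -0.1928
  Equil        0.207     0.2161   0.002252
  solve Keq expr → x = -0.06428; check Q = 1.2750e-04
Then change container volume by factor 1.5 (V_new/V_old).
Step 2:
                   C          G          D
  Initial      0.138     0.1441   0.001501
  Change  4.9337e-04 4.9337e-04 -4.9337e-04
  Equil       0.1385     0.1446   0.001008
  solve Keq expr → x = -1.6446e-04; check Q = 1.2750e-04

Direction: reverse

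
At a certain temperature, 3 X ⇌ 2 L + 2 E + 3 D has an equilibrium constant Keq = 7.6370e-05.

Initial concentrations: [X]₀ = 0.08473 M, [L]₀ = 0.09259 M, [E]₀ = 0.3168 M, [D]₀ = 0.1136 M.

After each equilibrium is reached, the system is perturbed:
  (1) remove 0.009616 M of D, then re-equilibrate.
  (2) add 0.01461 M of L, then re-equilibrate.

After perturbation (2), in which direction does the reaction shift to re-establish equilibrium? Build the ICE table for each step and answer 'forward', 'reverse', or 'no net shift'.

Direction: reverse

Q₀ = 0.002074 vs Keq = 7.6370e-05 ⇒ Q>K, reverse
Step 1:
                  X         L         E         D
  I         0.08473   0.09259    0.3168    0.1136
  C         0.03982  -0.02655  -0.02655  -0.03982
  E          0.1246   0.06604    0.2903   0.07378
  solve Keq expr → x = -0.01327; check Q = 7.6370e-05
Then remove 0.009616 M of D.
Step 2:
                  X         L         E         D
  I          0.1246   0.06604    0.2903   0.06416
  C       -0.004454   0.00297   0.00297  0.004454
  E          0.1201   0.06901    0.2932   0.06862
  solve Keq expr → x = 0.001485; check Q = 7.6370e-05
Then add 0.01461 M of L.
Step 3:
                  X         L         E         D
  I          0.1201   0.08362    0.2932   0.06862
  C        0.004245  -0.00283  -0.00283 -0.004245
  E          0.1243   0.08079    0.2904   0.06437
  solve Keq expr → x = -0.001415; check Q = 7.6370e-05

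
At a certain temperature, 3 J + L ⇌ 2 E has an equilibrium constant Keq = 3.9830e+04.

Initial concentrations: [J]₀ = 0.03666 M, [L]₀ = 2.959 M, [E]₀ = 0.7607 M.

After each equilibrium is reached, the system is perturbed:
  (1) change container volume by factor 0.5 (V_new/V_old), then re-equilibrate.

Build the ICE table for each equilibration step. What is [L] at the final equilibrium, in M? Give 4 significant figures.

Q₀ = 3969 vs Keq = 3.9830e+04 ⇒ Q<K, forward
Step 1:
                  J         L         E
  Initial   0.03666     2.959    0.7607
  Change   -0.01946 -0.006486   0.01297
  Equil      0.0172     2.953    0.7737
  solve Keq expr → x = 0.006486; check Q = 3.9830e+04
Then change container volume by factor 0.5 (V_new/V_old).
Step 2:
                  J         L         E
  Initial    0.0344     5.905     1.547
  Change   -0.01265 -0.004216  0.008431
  Equil     0.02176     5.901     1.556
  solve Keq expr → x = 0.004216; check Q = 3.9830e+04

[L]_eq = 5.901 M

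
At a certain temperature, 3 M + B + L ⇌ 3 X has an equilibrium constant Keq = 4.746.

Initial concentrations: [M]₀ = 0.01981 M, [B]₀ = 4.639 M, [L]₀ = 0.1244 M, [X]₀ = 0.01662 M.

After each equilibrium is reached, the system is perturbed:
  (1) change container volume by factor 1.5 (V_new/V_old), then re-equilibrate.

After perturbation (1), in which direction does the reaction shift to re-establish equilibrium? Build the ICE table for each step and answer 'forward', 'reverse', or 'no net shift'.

Direction: reverse

Q₀ = 1.023 vs Keq = 4.746 ⇒ Q<K, forward
Step 1:
                    M           B           L           X
  Initial     0.01981       4.639      0.1244     0.01662
  Change    -0.004588   -0.001529   -0.001529    0.004588
  Equil       0.01522       4.637      0.1229     0.02121
  solve Keq expr → x = 0.001529; check Q = 4.746
Then change container volume by factor 1.5 (V_new/V_old).
Step 2:
                    M           B           L           X
  Initial     0.01015       3.092     0.08191     0.01414
  Change      0.00161  5.3652e-04  5.3652e-04    -0.00161
  Equil       0.01176       3.092     0.08245     0.01253
  solve Keq expr → x = -5.3652e-04; check Q = 4.746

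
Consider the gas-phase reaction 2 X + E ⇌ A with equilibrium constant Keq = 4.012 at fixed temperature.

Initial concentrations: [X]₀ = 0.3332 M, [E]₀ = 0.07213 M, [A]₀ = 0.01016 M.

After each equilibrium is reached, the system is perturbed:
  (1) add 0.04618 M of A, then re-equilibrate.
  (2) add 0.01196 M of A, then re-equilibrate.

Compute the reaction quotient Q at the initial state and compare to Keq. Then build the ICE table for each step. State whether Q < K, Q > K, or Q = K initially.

Q₀ = 1.269 vs Keq = 4.012 ⇒ Q<K, forward
Step 1:
                   X          E          A
  I           0.3332    0.07213    0.01016
  C         -0.02508   -0.01254    0.01254
  E           0.3081    0.05959     0.0227
  solve Keq expr → x = 0.01254; check Q = 4.012
Then add 0.04618 M of A.
Step 2:
                   X          E          A
  I           0.3081    0.05959    0.06888
  C          0.05035    0.02518   -0.02518
  E           0.3585    0.08477     0.0437
  solve Keq expr → x = -0.02518; check Q = 4.012
Then add 0.01196 M of A.
Step 3:
                   X          E          A
  I           0.3585    0.08477    0.05566
  C          0.01169   0.005847  -0.005847
  E           0.3702    0.09061    0.04982
  solve Keq expr → x = -0.005847; check Q = 4.012

Q₀ = 1.269; Q < K (proceeds forward)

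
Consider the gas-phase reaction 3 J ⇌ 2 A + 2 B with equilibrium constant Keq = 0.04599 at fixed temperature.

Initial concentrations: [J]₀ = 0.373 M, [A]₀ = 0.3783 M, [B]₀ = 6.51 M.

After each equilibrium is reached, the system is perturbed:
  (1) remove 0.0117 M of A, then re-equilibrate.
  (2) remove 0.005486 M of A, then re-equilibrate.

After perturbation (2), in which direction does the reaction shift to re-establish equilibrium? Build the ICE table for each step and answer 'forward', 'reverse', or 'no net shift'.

Direction: forward

Q₀ = 116.9 vs Keq = 0.04599 ⇒ Q>K, reverse
Step 1:
                    J           A           B
  I             0.373      0.3783        6.51
  C            0.5232     -0.3488     -0.3488
  E            0.8962     0.02953       6.161
  solve Keq expr → x = -0.1744; check Q = 0.04599
Then remove 0.0117 M of A.
Step 2:
                    J           A           B
  I            0.8962     0.01783       6.161
  C          -0.01627     0.01085     0.01085
  E            0.8799     0.02868       6.172
  solve Keq expr → x = 0.005424; check Q = 0.04599
Then remove 0.005486 M of A.
Step 3:
                    J           A           B
  I            0.8799     0.02319       6.172
  C         -0.007635     0.00509     0.00509
  E            0.8722     0.02828       6.177
  solve Keq expr → x = 0.002545; check Q = 0.04599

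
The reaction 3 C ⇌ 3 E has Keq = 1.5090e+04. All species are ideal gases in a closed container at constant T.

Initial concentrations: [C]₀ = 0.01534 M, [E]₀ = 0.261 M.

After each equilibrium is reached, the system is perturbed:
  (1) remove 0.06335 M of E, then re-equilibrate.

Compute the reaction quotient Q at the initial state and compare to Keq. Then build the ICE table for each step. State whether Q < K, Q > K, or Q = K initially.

Q₀ = 4925 vs Keq = 1.5090e+04 ⇒ Q<K, forward
Step 1:
                  C         E
  I         0.01534     0.261
  C       -0.004592  0.004592
  E         0.01075    0.2656
  solve Keq expr → x = 0.001531; check Q = 1.5090e+04
Then remove 0.06335 M of E.
Step 2:
                  C         E
  I         0.01075    0.2022
  C       -0.002464  0.002464
  E        0.008284    0.2047
  solve Keq expr → x = 8.2130e-04; check Q = 1.5090e+04

Q₀ = 4925; Q < K (proceeds forward)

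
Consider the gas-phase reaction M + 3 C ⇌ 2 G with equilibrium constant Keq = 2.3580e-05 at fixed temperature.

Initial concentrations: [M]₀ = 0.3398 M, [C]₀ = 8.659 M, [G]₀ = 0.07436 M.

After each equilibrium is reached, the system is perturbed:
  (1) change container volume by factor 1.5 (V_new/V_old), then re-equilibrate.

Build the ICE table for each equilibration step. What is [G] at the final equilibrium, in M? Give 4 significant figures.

Q₀ = 2.5064e-05 vs Keq = 2.3580e-05 ⇒ Q>K, reverse
Step 1:
                   M          C          G
  I           0.3398      8.659    0.07436
  C         0.001043   0.003128  -0.002085
  E           0.3408      8.662    0.07227
  solve Keq expr → x = -0.001043; check Q = 2.3580e-05
Then change container volume by factor 1.5 (V_new/V_old).
Step 2:
                   M          C          G
  I           0.2272      5.775    0.04818
  C         0.007664    0.02299   -0.01533
  E           0.2349      5.798    0.03285
  solve Keq expr → x = -0.007664; check Q = 2.3580e-05

[G]_eq = 0.03285 M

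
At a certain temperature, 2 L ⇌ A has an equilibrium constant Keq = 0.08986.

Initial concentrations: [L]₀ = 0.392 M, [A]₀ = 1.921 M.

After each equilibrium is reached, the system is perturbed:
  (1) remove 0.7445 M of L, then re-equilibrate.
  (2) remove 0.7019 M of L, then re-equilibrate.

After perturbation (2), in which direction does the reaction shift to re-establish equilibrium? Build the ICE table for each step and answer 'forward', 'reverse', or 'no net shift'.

Q₀ = 12.5 vs Keq = 0.08986 ⇒ Q>K, reverse
Step 1:
                   L          A
  Initial      0.392      1.921
  Change        2.42      -1.21
  Equil        2.812     0.7108
  solve Keq expr → x = -1.21; check Q = 0.08986
Then remove 0.7445 M of L.
Step 2:
                   L          A
  Initial      2.068     0.7108
  Change      0.3611    -0.1806
  Equil        2.429     0.5302
  solve Keq expr → x = -0.1806; check Q = 0.08986
Then remove 0.7019 M of L.
Step 3:
                   L          A
  Initial      1.727     0.5302
  Change      0.3126    -0.1563
  Equil         2.04     0.3739
  solve Keq expr → x = -0.1563; check Q = 0.08986

Direction: reverse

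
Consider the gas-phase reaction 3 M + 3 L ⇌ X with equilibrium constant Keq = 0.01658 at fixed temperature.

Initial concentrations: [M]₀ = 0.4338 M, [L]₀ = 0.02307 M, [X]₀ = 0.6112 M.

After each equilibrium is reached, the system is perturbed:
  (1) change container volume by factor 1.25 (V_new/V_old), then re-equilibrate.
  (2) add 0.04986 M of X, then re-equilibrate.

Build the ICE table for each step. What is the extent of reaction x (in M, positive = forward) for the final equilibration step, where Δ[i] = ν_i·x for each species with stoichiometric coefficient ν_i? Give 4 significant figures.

x = -0.02009 M

Q₀ = 6.0978e+05 vs Keq = 0.01658 ⇒ Q>K, reverse
Step 1:
                   M          L          X
  I           0.4338    0.02307     0.6112
  C             1.28       1.28    -0.4266
  E            1.714      1.303     0.1846
  solve Keq expr → x = -0.4266; check Q = 0.01658
Then change container volume by factor 1.25 (V_new/V_old).
Step 2:
                   M          L          X
  I            1.371      1.042     0.1477
  C           0.1484     0.1484   -0.04947
  E            1.519      1.191    0.09819
  solve Keq expr → x = -0.04947; check Q = 0.01658
Then add 0.04986 M of X.
Step 3:
                   M          L          X
  I            1.519      1.191      0.148
  C          0.06027    0.06027   -0.02009
  E             1.58      1.251      0.128
  solve Keq expr → x = -0.02009; check Q = 0.01658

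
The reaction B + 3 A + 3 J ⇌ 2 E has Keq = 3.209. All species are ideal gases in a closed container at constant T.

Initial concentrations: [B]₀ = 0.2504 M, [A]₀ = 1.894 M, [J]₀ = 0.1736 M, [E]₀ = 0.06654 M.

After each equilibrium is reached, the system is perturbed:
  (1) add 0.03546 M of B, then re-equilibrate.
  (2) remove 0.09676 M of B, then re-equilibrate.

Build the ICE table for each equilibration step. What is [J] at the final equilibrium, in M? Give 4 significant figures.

Q₀ = 0.4974 vs Keq = 3.209 ⇒ Q<K, forward
Step 1:
                    B           A           J           E
  I            0.2504       1.894      0.1736     0.06654
  C          -0.01571    -0.04713    -0.04713     0.03142
  E            0.2347       1.847      0.1265     0.09796
  solve Keq expr → x = 0.01571; check Q = 3.209
Then add 0.03546 M of B.
Step 2:
                    B           A           J           E
  I            0.2701       1.847      0.1265     0.09796
  C         -0.001162   -0.003486   -0.003486    0.002324
  E             0.269       1.843       0.123      0.1003
  solve Keq expr → x = 0.001162; check Q = 3.209
Then remove 0.09676 M of B.
Step 3:
                    B           A           J           E
  I            0.1722       1.843       0.123      0.1003
  C          0.003651     0.01095     0.01095   -0.007301
  E            0.1759       1.854      0.1339     0.09298
  solve Keq expr → x = -0.003651; check Q = 3.209

[J]_eq = 0.1339 M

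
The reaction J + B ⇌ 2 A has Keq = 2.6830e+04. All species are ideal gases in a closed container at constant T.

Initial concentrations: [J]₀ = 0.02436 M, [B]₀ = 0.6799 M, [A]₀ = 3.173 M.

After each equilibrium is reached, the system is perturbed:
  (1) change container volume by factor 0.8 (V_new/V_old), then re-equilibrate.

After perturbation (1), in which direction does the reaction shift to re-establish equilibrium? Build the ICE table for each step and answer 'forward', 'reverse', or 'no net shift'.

Q₀ = 607.9 vs Keq = 2.6830e+04 ⇒ Q<K, forward
Step 1:
                  J         B         A
  Initial   0.02436    0.6799     3.173
  Change   -0.02377  -0.02377   0.04754
  Equil   5.8918e-04    0.6561     3.221
  solve Keq expr → x = 0.02377; check Q = 2.6830e+04
Then change container volume by factor 0.8 (V_new/V_old).
Step 2:
                  J         B         A
  Initial 7.3647e-04    0.8202     4.026
  Change          0         0         0
  Equil   7.3647e-04    0.8202     4.026
  solve Keq expr → x = 0; check Q = 2.6830e+04

Direction: no net shift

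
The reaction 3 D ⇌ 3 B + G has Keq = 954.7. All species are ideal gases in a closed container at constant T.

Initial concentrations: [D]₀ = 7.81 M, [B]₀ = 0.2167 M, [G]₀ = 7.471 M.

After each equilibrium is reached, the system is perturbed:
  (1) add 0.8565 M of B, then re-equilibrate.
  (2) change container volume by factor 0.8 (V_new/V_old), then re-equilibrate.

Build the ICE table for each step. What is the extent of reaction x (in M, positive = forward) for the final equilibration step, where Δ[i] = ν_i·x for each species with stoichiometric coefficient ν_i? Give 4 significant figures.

Q₀ = 1.5959e-04 vs Keq = 954.7 ⇒ Q<K, forward
Step 1:
                   D          B          G
  I             7.81     0.2167      7.471
  C           -6.385      6.385      2.128
  E            1.425      6.602      9.599
  solve Keq expr → x = 2.128; check Q = 954.7
Then add 0.8565 M of B.
Step 2:
                   D          B          G
  I            1.425      7.458      9.599
  C           0.1498    -0.1498   -0.04993
  E            1.575      7.308      9.549
  solve Keq expr → x = -0.04993; check Q = 954.7
Then change container volume by factor 0.8 (V_new/V_old).
Step 3:
                   D          B          G
  I            1.968      9.136      11.94
  C           0.1214    -0.1214   -0.04048
  E             2.09      9.014       11.9
  solve Keq expr → x = -0.04048; check Q = 954.7

x = -0.04048 M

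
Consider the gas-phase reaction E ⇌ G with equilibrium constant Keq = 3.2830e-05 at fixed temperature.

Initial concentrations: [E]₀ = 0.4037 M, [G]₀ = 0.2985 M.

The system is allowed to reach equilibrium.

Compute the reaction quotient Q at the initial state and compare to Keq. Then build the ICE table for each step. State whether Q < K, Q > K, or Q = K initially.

Q₀ = 0.7394; Q > K (proceeds reverse)

Q₀ = 0.7394 vs Keq = 3.2830e-05 ⇒ Q>K, reverse
Step 1:
                    E           G
  Initial      0.4037      0.2985
  Change       0.2985     -0.2985
  Equil        0.7022  2.3052e-05
  solve Keq expr → x = -0.2985; check Q = 3.2830e-05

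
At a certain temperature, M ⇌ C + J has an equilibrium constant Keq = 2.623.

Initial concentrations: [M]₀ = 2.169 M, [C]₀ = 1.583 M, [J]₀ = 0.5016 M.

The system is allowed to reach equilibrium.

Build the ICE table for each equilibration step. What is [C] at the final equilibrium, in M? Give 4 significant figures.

[C]_eq = 2.46 M

Q₀ = 0.3661 vs Keq = 2.623 ⇒ Q<K, forward
Step 1:
                    M           C           J
  Initial       2.169       1.583      0.5016
  Change      -0.8766      0.8766      0.8766
  Equil         1.292        2.46       1.378
  solve Keq expr → x = 0.8766; check Q = 2.623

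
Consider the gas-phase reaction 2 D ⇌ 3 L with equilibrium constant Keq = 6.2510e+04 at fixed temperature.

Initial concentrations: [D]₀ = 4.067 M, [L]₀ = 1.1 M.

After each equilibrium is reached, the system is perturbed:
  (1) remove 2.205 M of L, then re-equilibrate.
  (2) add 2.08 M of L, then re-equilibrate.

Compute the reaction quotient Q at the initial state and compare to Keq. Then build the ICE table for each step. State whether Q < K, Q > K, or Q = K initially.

Q₀ = 0.08047 vs Keq = 6.2510e+04 ⇒ Q<K, forward
Step 1:
                   D          L
  init         4.067        1.1
  Δ           -3.992      5.987
  eq         0.07547      7.087
  solve Keq expr → x = 1.996; check Q = 6.2510e+04
Then remove 2.205 M of L.
Step 2:
                   D          L
  init       0.07547      4.882
  Δ         -0.03169    0.04753
  eq         0.04378       4.93
  solve Keq expr → x = 0.01584; check Q = 6.2510e+04
Then add 2.08 M of L.
Step 3:
                   D          L
  init       0.04378       7.01
  Δ          0.02974   -0.04462
  eq         0.07352      6.965
  solve Keq expr → x = -0.01487; check Q = 6.2510e+04

Q₀ = 0.08047; Q < K (proceeds forward)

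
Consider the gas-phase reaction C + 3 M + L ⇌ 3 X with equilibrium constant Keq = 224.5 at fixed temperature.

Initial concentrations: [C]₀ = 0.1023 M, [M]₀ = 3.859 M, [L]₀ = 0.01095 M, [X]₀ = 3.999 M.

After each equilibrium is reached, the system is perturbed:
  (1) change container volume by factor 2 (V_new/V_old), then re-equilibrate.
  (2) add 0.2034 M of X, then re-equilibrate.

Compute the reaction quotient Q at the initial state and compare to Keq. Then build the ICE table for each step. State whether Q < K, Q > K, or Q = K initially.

Q₀ = 993.4; Q > K (proceeds reverse)

Q₀ = 993.4 vs Keq = 224.5 ⇒ Q>K, reverse
Step 1:
                    C           M           L           X
  init         0.1023       3.859     0.01095       3.999
  Δ           0.02415     0.07244     0.02415    -0.07244
  eq           0.1264       3.931      0.0351       3.927
  solve Keq expr → x = -0.02415; check Q = 224.5
Then change container volume by factor 2 (V_new/V_old).
Step 2:
                    C           M           L           X
  init        0.06322       1.966     0.01755       1.963
  Δ           0.02361     0.07083     0.02361    -0.07083
  eq          0.08683       2.037     0.04116       1.892
  solve Keq expr → x = -0.02361; check Q = 224.5
Then add 0.2034 M of X.
Step 3:
                    C           M           L           X
  init        0.08683       2.037     0.04116       2.096
  Δ          0.007267      0.0218    0.007267     -0.0218
  eq           0.0941       2.058     0.04843       2.074
  solve Keq expr → x = -0.007267; check Q = 224.5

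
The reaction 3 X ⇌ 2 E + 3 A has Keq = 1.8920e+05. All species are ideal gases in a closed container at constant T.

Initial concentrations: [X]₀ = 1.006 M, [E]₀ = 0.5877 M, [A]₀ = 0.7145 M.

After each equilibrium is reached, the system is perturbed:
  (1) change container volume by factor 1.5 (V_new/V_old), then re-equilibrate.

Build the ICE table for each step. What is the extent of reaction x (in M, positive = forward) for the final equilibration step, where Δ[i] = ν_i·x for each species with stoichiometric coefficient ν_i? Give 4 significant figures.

Q₀ = 0.1237 vs Keq = 1.8920e+05 ⇒ Q<K, forward
Step 1:
                    X           E           A
  Initial       1.006      0.5877      0.7145
  Change      -0.9722      0.6481      0.9722
  Equil       0.03383       1.236       1.687
  solve Keq expr → x = 0.3241; check Q = 1.8920e+05
Then change container volume by factor 1.5 (V_new/V_old).
Step 2:
                    X           E           A
  Initial     0.02256      0.8239       1.124
  Change    -0.005214    0.003476    0.005214
  Equil       0.01734      0.8273        1.13
  solve Keq expr → x = 0.001738; check Q = 1.8920e+05

x = 0.001738 M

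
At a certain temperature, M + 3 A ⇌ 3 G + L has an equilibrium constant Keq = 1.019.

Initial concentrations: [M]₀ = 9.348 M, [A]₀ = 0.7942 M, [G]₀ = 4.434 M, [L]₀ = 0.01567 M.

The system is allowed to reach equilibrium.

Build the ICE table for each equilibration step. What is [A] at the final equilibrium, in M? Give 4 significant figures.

[A]_eq = 0.7233 M

Q₀ = 0.2917 vs Keq = 1.019 ⇒ Q<K, forward
Step 1:
                   M          A          G          L
  I            9.348     0.7942      4.434    0.01567
  C         -0.02365   -0.07095    0.07095    0.02365
  E            9.324     0.7233      4.505    0.03932
  solve Keq expr → x = 0.02365; check Q = 1.019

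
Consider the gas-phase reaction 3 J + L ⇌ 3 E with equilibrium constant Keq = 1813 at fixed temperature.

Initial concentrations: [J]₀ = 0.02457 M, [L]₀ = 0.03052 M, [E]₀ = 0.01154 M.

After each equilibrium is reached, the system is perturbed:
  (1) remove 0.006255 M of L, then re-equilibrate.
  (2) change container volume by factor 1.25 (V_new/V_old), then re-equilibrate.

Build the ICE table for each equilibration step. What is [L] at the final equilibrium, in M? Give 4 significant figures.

Q₀ = 3.395 vs Keq = 1813 ⇒ Q<K, forward
Step 1:
                    J           L           E
  I           0.02457     0.03052     0.01154
  C          -0.01666   -0.005553     0.01666
  E          0.007912     0.02497      0.0282
  solve Keq expr → x = 0.005553; check Q = 1813
Then remove 0.006255 M of L.
Step 2:
                    J           L           E
  I          0.007912     0.01871      0.0282
  C        5.8736e-04  1.9579e-04 -5.8736e-04
  E          0.008499     0.01891     0.02761
  solve Keq expr → x = -1.9579e-04; check Q = 1813
Then change container volume by factor 1.25 (V_new/V_old).
Step 3:
                    J           L           E
  I            0.0068     0.01513     0.02209
  C        3.7932e-04  1.2644e-04 -3.7932e-04
  E          0.007179     0.01525     0.02171
  solve Keq expr → x = -1.2644e-04; check Q = 1813

[L]_eq = 0.01525 M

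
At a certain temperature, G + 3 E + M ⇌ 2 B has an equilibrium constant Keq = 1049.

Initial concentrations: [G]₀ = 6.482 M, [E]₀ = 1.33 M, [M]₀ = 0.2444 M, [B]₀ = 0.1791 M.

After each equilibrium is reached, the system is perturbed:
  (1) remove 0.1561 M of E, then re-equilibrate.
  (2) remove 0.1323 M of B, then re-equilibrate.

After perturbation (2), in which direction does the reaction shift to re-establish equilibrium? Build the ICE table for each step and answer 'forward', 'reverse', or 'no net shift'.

Direction: forward

Q₀ = 0.008606 vs Keq = 1049 ⇒ Q<K, forward
Step 1:
                   G          E          M          B
  I            6.482       1.33     0.2444     0.1791
  C          -0.2441    -0.7322    -0.2441     0.4882
  E            6.238     0.5978 3.1857e-04     0.6673
  solve Keq expr → x = 0.2441; check Q = 1049
Then remove 0.1561 M of E.
Step 2:
                   G          E          M          B
  I            6.238     0.4417 3.1857e-04     0.6673
  C       4.6164e-04   0.001385 4.6164e-04 -9.2328e-04
  E            6.238      0.443 7.8021e-04     0.6663
  solve Keq expr → x = -4.6164e-04; check Q = 1049
Then remove 0.1323 M of B.
Step 3:
                   G          E          M          B
  I            6.238      0.443 7.8021e-04      0.534
  C       -2.7519e-04 -8.2556e-04 -2.7519e-04 5.5038e-04
  E            6.238     0.4422 5.0502e-04     0.5346
  solve Keq expr → x = 2.7519e-04; check Q = 1049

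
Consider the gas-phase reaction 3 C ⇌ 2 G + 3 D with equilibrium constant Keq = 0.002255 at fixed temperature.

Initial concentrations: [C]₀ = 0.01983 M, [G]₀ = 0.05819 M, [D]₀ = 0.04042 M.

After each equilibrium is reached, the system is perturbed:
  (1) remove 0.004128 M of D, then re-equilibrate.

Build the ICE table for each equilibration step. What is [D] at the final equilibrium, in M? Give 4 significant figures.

Q₀ = 0.02868 vs Keq = 0.002255 ⇒ Q>K, reverse
Step 1:
                  C         G         D
  Initial   0.01983   0.05819   0.04042
  Change    0.01099 -0.007324  -0.01099
  Equil     0.03082   0.05087   0.02943
  solve Keq expr → x = -0.003662; check Q = 0.002255
Then remove 0.004128 M of D.
Step 2:
                  C         G         D
  Initial   0.03082   0.05087   0.02531
  Change  -0.001883  0.001256  0.001883
  Equil     0.02893   0.05212   0.02719
  solve Keq expr → x = 6.2779e-04; check Q = 0.002255

[D]_eq = 0.02719 M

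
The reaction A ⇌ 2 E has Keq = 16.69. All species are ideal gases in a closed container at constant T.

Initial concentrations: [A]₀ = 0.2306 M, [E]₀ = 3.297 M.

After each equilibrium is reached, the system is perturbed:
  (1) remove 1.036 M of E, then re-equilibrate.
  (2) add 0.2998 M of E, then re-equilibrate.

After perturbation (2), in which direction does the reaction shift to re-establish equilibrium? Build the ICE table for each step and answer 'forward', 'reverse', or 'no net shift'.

Q₀ = 47.14 vs Keq = 16.69 ⇒ Q>K, reverse
Step 1:
                  A         E
  I          0.2306     3.297
  C          0.2429   -0.4858
  E          0.4735     2.811
  solve Keq expr → x = -0.2429; check Q = 16.69
Then remove 1.036 M of E.
Step 2:
                  A         E
  I          0.4735     1.775
  C         -0.1934    0.3869
  E          0.2801     2.162
  solve Keq expr → x = 0.1934; check Q = 16.69
Then add 0.2998 M of E.
Step 3:
                  A         E
  I          0.2801     2.462
  C         0.05266   -0.1053
  E          0.3327     2.357
  solve Keq expr → x = -0.05266; check Q = 16.69

Direction: reverse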